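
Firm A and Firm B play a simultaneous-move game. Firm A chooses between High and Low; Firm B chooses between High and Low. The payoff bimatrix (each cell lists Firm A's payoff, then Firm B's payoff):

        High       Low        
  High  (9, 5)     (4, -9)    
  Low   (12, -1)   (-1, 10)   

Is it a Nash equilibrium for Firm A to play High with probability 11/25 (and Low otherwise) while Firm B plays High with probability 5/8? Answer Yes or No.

Yes

Check Firm B's indifference given Firm A's mix p = 11/25:
  payoff from High = 41/25; payoff from Low = 41/25 — equal.
Check Firm A's indifference given Firm B's mix q = 5/8:
  payoff from High = 57/8; payoff from Low = 57/8 — equal.
Both players are indifferent, so neither can profitably deviate.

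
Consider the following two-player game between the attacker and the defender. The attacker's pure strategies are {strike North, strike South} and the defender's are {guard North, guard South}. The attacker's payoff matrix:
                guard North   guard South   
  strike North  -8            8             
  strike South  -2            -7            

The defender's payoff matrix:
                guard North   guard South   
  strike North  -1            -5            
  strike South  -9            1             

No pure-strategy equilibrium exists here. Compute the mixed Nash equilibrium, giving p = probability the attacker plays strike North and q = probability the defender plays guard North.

p = 5/7, q = 5/7

The defender's indifference between guard North and guard South determines the attacker's mixing probability p:
  the defender's expected payoff from guard North: p·(-1) + (1−p)·(-9) = 8p - 9
  the defender's expected payoff from guard South: p·(-5) + (1−p)·1 = -6p + 1
  8p - 9 = -6p + 1  ⇒  14p = 10  ⇒  p = 5/7.
For the attacker to be willing to mix, the attacker must be indifferent between strike North and strike South, which pins down the defender's mix.
  the attacker's payoff from strike North: q·(-8) + (1−q)·8 = -16q + 8
  the attacker's payoff from strike South: q·(-2) + (1−q)·(-7) = 5q - 7
  -16q + 8 = 5q - 7  ⇒  -21q = -15  ⇒  q = 5/7.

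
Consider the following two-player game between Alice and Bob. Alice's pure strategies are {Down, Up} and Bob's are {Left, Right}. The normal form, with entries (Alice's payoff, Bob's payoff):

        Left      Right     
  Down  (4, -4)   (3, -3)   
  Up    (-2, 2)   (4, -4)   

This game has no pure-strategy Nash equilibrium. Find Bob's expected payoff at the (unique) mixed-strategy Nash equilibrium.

-22/7

Set Bob's expected payoff from Left equal to that from Right:
  Bob's payoff from Left: p·(-4) + (1−p)·2 = -6p + 2
  Bob's payoff from Right: p·(-3) + (1−p)·(-4) = p - 4
  -6p + 2 = p - 4  ⇒  -7p = -6  ⇒  p = 6/7.
At equilibrium Bob is indifferent across columns, so Bob's payoff equals the payoff from Left: (6/7)·(-4) + (1/7)·2 = -22/7.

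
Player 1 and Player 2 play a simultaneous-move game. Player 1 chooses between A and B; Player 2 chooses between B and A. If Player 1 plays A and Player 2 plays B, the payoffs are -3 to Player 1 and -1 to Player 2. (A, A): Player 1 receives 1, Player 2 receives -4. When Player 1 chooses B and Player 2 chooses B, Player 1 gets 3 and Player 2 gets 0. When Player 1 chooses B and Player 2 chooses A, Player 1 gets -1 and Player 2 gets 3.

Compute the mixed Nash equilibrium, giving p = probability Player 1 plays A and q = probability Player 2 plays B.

p = 1/2, q = 1/4

Player 2's indifference between B and A determines Player 1's mixing probability p:
  Player 2's payoff to B: p·(-1) + (1−p)·0 = -p
  Player 2's payoff to A: p·(-4) + (1−p)·3 = -7p + 3
  -p = -7p + 3  ⇒  6p = 3  ⇒  p = 1/2.
In a mixed equilibrium Player 1 is indifferent between A and B; this condition fixes q.
  Player 1's expected payoff from A: q·(-3) + (1−q)·1 = -4q + 1
  Player 1's expected payoff from B: q·3 + (1−q)·(-1) = 4q - 1
  -4q + 1 = 4q - 1  ⇒  -8q = -2  ⇒  q = 1/4.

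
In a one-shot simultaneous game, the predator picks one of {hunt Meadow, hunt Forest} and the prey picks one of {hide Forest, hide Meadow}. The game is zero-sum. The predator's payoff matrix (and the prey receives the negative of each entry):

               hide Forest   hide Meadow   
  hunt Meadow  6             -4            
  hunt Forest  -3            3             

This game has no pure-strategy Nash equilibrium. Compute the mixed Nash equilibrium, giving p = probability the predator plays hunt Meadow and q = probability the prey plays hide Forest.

The prey's indifference between hide Forest and hide Meadow determines the predator's mixing probability p:
  the prey's payoff from hide Forest: p·(-6) + (1−p)·3 = -9p + 3
  the prey's payoff from hide Meadow: p·4 + (1−p)·(-3) = 7p - 3
  -9p + 3 = 7p - 3  ⇒  -16p = -6  ⇒  p = 3/8.
In a mixed equilibrium the predator is indifferent between hunt Meadow and hunt Forest; this condition fixes q.
  the predator's payoff to hunt Meadow: q·6 + (1−q)·(-4) = 10q - 4
  the predator's payoff to hunt Forest: q·(-3) + (1−q)·3 = -6q + 3
  10q - 4 = -6q + 3  ⇒  16q = 7  ⇒  q = 7/16.

p = 3/8, q = 7/16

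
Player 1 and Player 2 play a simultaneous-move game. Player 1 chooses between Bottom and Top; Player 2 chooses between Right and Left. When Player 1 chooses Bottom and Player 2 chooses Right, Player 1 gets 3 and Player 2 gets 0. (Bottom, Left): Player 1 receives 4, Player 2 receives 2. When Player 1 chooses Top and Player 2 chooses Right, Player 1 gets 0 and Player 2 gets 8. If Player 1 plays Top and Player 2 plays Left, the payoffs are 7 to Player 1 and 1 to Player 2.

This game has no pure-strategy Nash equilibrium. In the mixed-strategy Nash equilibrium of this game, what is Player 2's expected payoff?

Player 2's indifference between Right and Left determines Player 1's mixing probability p:
  Player 2's payoff to Right: p·0 + (1−p)·8 = -8p + 8
  Player 2's payoff to Left: p·2 + (1−p)·1 = p + 1
  -8p + 8 = p + 1  ⇒  -9p = -7  ⇒  p = 7/9.
At equilibrium Player 2 is indifferent across columns, so Player 2's payoff equals the payoff from Right: (7/9)·0 + (2/9)·8 = 16/9.

16/9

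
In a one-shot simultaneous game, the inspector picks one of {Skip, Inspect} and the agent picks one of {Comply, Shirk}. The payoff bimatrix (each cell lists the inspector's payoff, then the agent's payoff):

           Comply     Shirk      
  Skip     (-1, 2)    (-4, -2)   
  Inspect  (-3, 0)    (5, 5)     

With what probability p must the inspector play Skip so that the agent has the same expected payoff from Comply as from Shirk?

p = 5/9

In a mixed equilibrium the agent is indifferent between Comply and Shirk; this condition fixes p.
  the agent's payoff to Comply: p·2 + (1−p)·0 = 2p
  the agent's payoff to Shirk: p·(-2) + (1−p)·5 = -7p + 5
  2p = -7p + 5  ⇒  9p = 5  ⇒  p = 5/9.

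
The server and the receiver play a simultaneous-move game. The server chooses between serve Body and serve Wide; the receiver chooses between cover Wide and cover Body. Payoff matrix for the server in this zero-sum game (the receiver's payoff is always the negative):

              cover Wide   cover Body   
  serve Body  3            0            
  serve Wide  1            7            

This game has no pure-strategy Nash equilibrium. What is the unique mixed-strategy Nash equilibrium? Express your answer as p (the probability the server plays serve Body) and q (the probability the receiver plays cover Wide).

p = 2/3, q = 7/9

For the receiver to be willing to mix, the receiver must be indifferent between cover Wide and cover Body, which pins down the server's mix.
  the receiver's payoff from cover Wide: p·(-3) + (1−p)·(-1) = -2p - 1
  the receiver's payoff from cover Body: p·0 + (1−p)·(-7) = 7p - 7
  -2p - 1 = 7p - 7  ⇒  -9p = -6  ⇒  p = 2/3.
The receiver's mix must leave the server indifferent between serve Body and serve Wide.
  the server's expected payoff from serve Body: q·3 + (1−q)·0 = 3q
  the server's expected payoff from serve Wide: q·1 + (1−q)·7 = -6q + 7
  3q = -6q + 7  ⇒  9q = 7  ⇒  q = 7/9.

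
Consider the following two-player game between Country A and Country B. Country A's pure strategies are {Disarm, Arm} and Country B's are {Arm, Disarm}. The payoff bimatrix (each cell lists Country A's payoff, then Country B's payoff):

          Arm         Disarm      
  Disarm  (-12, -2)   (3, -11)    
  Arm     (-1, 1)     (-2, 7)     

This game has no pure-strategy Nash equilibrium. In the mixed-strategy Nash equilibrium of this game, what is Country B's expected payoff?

-1/5

For Country B to be willing to mix, Country B must be indifferent between Arm and Disarm, which pins down Country A's mix.
  Country B's payoff from Arm: p·(-2) + (1−p)·1 = -3p + 1
  Country B's payoff from Disarm: p·(-11) + (1−p)·7 = -18p + 7
  -3p + 1 = -18p + 7  ⇒  15p = 6  ⇒  p = 2/5.
At equilibrium Country B is indifferent across columns, so Country B's payoff equals the payoff from Arm: (2/5)·(-2) + (3/5)·1 = -1/5.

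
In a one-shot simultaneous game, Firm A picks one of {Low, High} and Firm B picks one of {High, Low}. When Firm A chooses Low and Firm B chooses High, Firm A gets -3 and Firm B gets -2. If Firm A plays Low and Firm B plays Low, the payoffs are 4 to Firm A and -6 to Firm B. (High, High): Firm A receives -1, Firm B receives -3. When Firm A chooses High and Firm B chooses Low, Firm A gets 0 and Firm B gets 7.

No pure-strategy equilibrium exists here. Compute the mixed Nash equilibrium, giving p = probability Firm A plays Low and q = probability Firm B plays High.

p = 5/7, q = 2/3

In a mixed equilibrium Firm B is indifferent between High and Low; this condition fixes p.
  Firm B's payoff to High: p·(-2) + (1−p)·(-3) = p - 3
  Firm B's payoff to Low: p·(-6) + (1−p)·7 = -13p + 7
  p - 3 = -13p + 7  ⇒  14p = 10  ⇒  p = 5/7.
Set Firm A's expected payoff from Low equal to that from High:
  Firm A's expected payoff from Low: q·(-3) + (1−q)·4 = -7q + 4
  Firm A's expected payoff from High: q·(-1) + (1−q)·0 = -q
  -7q + 4 = -q  ⇒  -6q = -4  ⇒  q = 2/3.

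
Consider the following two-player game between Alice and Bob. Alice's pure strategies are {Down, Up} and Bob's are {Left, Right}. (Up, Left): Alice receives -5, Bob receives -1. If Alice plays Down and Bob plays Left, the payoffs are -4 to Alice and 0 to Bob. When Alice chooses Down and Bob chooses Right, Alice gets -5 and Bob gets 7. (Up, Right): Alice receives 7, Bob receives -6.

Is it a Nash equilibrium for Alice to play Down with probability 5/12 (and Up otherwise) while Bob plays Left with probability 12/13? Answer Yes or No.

Yes

Check Bob's indifference given Alice's mix p = 5/12:
  payoff from Left = -7/12; payoff from Right = -7/12 — equal.
Check Alice's indifference given Bob's mix q = 12/13:
  payoff from Down = -53/13; payoff from Up = -53/13 — equal.
Both players are indifferent, so neither can profitably deviate.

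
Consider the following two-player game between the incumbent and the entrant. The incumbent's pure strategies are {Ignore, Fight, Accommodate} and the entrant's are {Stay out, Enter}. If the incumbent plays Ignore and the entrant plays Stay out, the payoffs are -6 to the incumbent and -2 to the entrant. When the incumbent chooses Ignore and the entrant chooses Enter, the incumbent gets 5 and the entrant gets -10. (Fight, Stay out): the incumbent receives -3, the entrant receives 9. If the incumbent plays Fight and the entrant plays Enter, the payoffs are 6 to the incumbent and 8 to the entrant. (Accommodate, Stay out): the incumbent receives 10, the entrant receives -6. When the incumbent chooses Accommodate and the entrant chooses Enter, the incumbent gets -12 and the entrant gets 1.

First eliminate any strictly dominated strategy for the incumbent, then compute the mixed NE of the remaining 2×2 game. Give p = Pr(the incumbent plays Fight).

The incumbent's strategy Ignore is strictly dominated by Fight: -3 > -6 and 6 > 5. Eliminate Ignore.
The incumbent's mix must leave the entrant indifferent between Stay out and Enter.
  the entrant's payoff from Stay out: p·9 + (1−p)·(-6) = 15p - 6
  the entrant's payoff from Enter: p·8 + (1−p)·1 = 7p + 1
  15p - 6 = 7p + 1  ⇒  8p = 7  ⇒  p = 7/8.

p = 7/8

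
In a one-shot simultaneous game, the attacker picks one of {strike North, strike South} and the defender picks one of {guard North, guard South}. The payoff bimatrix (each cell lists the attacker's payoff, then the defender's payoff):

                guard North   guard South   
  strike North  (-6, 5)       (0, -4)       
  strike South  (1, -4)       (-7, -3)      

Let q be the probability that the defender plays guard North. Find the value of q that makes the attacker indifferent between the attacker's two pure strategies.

For the attacker to be willing to mix, the attacker must be indifferent between strike North and strike South, which pins down the defender's mix.
  the attacker's expected payoff from strike North: q·(-6) + (1−q)·0 = -6q
  the attacker's expected payoff from strike South: q·1 + (1−q)·(-7) = 8q - 7
  -6q = 8q - 7  ⇒  -14q = -7  ⇒  q = 1/2.

q = 1/2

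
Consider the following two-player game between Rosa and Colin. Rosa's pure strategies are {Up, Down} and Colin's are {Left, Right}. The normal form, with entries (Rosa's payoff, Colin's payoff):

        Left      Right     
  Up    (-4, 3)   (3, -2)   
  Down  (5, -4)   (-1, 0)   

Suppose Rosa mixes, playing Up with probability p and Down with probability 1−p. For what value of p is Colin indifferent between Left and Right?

Colin's indifference between Left and Right determines Rosa's mixing probability p:
  Colin's payoff from Left: p·3 + (1−p)·(-4) = 7p - 4
  Colin's payoff from Right: p·(-2) + (1−p)·0 = -2p
  7p - 4 = -2p  ⇒  9p = 4  ⇒  p = 4/9.

p = 4/9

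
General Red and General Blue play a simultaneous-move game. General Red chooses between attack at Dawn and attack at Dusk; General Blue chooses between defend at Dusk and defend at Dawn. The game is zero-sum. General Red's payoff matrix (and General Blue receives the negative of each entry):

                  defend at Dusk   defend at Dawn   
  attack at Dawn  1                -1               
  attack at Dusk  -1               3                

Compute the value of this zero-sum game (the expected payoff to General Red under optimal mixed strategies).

In a mixed equilibrium General Red is indifferent between attack at Dawn and attack at Dusk; this condition fixes q.
  General Red's payoff from attack at Dawn: q·1 + (1−q)·(-1) = 2q - 1
  General Red's payoff from attack at Dusk: q·(-1) + (1−q)·3 = -4q + 3
  2q - 1 = -4q + 3  ⇒  6q = 4  ⇒  q = 2/3.
The value is General Red's expected payoff against this mix (using attack at Dawn): (2/3)·1 + (1/3)·(-1) = 1/3.

v = 1/3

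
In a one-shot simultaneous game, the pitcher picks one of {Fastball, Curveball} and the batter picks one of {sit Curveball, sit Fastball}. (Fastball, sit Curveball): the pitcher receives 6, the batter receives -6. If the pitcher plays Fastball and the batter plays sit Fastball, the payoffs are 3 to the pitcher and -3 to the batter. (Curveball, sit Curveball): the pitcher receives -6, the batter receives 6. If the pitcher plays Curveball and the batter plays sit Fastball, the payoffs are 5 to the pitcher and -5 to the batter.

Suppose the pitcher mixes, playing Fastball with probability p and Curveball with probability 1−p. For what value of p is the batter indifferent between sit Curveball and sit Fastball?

For the batter to be willing to mix, the batter must be indifferent between sit Curveball and sit Fastball, which pins down the pitcher's mix.
  the batter's payoff to sit Curveball: p·(-6) + (1−p)·6 = -12p + 6
  the batter's payoff to sit Fastball: p·(-3) + (1−p)·(-5) = 2p - 5
  -12p + 6 = 2p - 5  ⇒  -14p = -11  ⇒  p = 11/14.

p = 11/14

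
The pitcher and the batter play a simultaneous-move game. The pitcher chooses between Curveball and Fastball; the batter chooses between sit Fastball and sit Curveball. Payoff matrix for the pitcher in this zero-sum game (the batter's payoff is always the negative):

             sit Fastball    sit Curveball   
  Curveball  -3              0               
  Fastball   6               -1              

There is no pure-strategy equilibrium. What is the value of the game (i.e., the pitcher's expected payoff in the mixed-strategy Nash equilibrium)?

For the pitcher to be willing to mix, the pitcher must be indifferent between Curveball and Fastball, which pins down the batter's mix.
  the pitcher's payoff to Curveball: q·(-3) + (1−q)·0 = -3q
  the pitcher's payoff to Fastball: q·6 + (1−q)·(-1) = 7q - 1
  -3q = 7q - 1  ⇒  -10q = -1  ⇒  q = 1/10.
The value is the pitcher's expected payoff against this mix (using Curveball): (1/10)·(-3) + (9/10)·0 = -3/10.

v = -3/10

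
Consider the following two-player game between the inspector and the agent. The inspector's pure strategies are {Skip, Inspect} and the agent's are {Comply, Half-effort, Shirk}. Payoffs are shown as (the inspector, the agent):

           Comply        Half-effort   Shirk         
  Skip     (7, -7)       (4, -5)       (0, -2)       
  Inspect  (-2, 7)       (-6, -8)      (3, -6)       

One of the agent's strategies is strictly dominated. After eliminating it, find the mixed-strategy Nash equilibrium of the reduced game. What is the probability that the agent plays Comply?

The agent's strategy Half-effort is strictly dominated by Shirk: -2 > -5 and -6 > -8. Eliminate Half-effort.
The agent's mix must leave the inspector indifferent between Skip and Inspect.
  the inspector's expected payoff from Skip: q·7 + (1−q)·0 = 7q
  the inspector's expected payoff from Inspect: q·(-2) + (1−q)·3 = -5q + 3
  7q = -5q + 3  ⇒  12q = 3  ⇒  q = 1/4.

q = 1/4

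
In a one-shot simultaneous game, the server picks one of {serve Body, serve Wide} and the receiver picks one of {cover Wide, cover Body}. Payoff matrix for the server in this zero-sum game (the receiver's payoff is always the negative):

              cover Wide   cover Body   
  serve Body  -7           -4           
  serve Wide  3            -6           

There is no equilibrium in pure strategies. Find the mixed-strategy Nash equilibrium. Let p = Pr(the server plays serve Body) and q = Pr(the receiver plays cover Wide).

p = 3/4, q = 1/6

The server's mix must leave the receiver indifferent between cover Wide and cover Body.
  the receiver's payoff from cover Wide: p·7 + (1−p)·(-3) = 10p - 3
  the receiver's payoff from cover Body: p·4 + (1−p)·6 = -2p + 6
  10p - 3 = -2p + 6  ⇒  12p = 9  ⇒  p = 3/4.
For the server to be willing to mix, the server must be indifferent between serve Body and serve Wide, which pins down the receiver's mix.
  the server's expected payoff from serve Body: q·(-7) + (1−q)·(-4) = -3q - 4
  the server's expected payoff from serve Wide: q·3 + (1−q)·(-6) = 9q - 6
  -3q - 4 = 9q - 6  ⇒  -12q = -2  ⇒  q = 1/6.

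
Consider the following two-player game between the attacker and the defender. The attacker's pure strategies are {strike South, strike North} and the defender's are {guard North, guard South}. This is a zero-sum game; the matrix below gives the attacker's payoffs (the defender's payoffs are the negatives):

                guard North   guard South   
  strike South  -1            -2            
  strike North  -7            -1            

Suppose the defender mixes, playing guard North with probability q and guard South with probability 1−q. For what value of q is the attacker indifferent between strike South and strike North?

The defender's mix must leave the attacker indifferent between strike South and strike North.
  the attacker's payoff to strike South: q·(-1) + (1−q)·(-2) = q - 2
  the attacker's payoff to strike North: q·(-7) + (1−q)·(-1) = -6q - 1
  q - 2 = -6q - 1  ⇒  7q = 1  ⇒  q = 1/7.

q = 1/7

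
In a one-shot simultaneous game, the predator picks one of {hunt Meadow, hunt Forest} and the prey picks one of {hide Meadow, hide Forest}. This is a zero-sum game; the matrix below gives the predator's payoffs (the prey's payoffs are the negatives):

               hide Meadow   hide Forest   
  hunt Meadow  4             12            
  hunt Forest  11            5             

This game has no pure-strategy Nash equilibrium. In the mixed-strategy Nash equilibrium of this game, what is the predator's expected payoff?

The prey's mix must leave the predator indifferent between hunt Meadow and hunt Forest.
  the predator's expected payoff from hunt Meadow: q·4 + (1−q)·12 = -8q + 12
  the predator's expected payoff from hunt Forest: q·11 + (1−q)·5 = 6q + 5
  -8q + 12 = 6q + 5  ⇒  -14q = -7  ⇒  q = 1/2.
At equilibrium the predator is indifferent across rows, so the predator's payoff equals the payoff from hunt Meadow: (1/2)·4 + (1/2)·12 = 8.

8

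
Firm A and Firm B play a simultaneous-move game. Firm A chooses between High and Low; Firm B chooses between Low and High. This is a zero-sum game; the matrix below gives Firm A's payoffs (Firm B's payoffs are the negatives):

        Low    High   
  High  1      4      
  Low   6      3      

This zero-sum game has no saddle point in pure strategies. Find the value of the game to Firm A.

v = 7/2

For Firm A to be willing to mix, Firm A must be indifferent between High and Low, which pins down Firm B's mix.
  Firm A's payoff from High: q·1 + (1−q)·4 = -3q + 4
  Firm A's payoff from Low: q·6 + (1−q)·3 = 3q + 3
  -3q + 4 = 3q + 3  ⇒  -6q = -1  ⇒  q = 1/6.
The value is Firm A's expected payoff against this mix (using High): (1/6)·1 + (5/6)·4 = 7/2.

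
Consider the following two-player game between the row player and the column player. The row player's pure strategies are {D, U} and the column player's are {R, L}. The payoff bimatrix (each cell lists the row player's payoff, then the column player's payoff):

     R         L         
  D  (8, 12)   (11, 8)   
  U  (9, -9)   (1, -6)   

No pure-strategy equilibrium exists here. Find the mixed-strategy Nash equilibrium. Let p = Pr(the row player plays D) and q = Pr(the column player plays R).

Set the column player's expected payoff from R equal to that from L:
  the column player's expected payoff from R: p·12 + (1−p)·(-9) = 21p - 9
  the column player's expected payoff from L: p·8 + (1−p)·(-6) = 14p - 6
  21p - 9 = 14p - 6  ⇒  7p = 3  ⇒  p = 3/7.
For the row player to be willing to mix, the row player must be indifferent between D and U, which pins down the column player's mix.
  the row player's payoff from D: q·8 + (1−q)·11 = -3q + 11
  the row player's payoff from U: q·9 + (1−q)·1 = 8q + 1
  -3q + 11 = 8q + 1  ⇒  -11q = -10  ⇒  q = 10/11.

p = 3/7, q = 10/11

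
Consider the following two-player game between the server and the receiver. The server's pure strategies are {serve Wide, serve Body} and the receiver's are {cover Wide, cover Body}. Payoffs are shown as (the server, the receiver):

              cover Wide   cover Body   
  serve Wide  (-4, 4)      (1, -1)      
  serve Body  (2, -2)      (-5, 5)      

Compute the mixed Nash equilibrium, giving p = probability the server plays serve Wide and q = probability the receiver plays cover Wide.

Set the receiver's expected payoff from cover Wide equal to that from cover Body:
  the receiver's expected payoff from cover Wide: p·4 + (1−p)·(-2) = 6p - 2
  the receiver's expected payoff from cover Body: p·(-1) + (1−p)·5 = -6p + 5
  6p - 2 = -6p + 5  ⇒  12p = 7  ⇒  p = 7/12.
The receiver's mix must leave the server indifferent between serve Wide and serve Body.
  the server's payoff from serve Wide: q·(-4) + (1−q)·1 = -5q + 1
  the server's payoff from serve Body: q·2 + (1−q)·(-5) = 7q - 5
  -5q + 1 = 7q - 5  ⇒  -12q = -6  ⇒  q = 1/2.

p = 7/12, q = 1/2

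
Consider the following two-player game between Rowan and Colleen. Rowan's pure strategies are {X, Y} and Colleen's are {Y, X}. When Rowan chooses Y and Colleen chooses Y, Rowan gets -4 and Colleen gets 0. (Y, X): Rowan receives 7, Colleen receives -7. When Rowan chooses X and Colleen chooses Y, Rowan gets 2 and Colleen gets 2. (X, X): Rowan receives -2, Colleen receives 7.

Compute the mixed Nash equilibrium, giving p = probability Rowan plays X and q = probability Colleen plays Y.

Rowan's mix must leave Colleen indifferent between Y and X.
  Colleen's payoff to Y: p·2 + (1−p)·0 = 2p
  Colleen's payoff to X: p·7 + (1−p)·(-7) = 14p - 7
  2p = 14p - 7  ⇒  -12p = -7  ⇒  p = 7/12.
Colleen's mix must leave Rowan indifferent between X and Y.
  Rowan's payoff from X: q·2 + (1−q)·(-2) = 4q - 2
  Rowan's payoff from Y: q·(-4) + (1−q)·7 = -11q + 7
  4q - 2 = -11q + 7  ⇒  15q = 9  ⇒  q = 3/5.

p = 7/12, q = 3/5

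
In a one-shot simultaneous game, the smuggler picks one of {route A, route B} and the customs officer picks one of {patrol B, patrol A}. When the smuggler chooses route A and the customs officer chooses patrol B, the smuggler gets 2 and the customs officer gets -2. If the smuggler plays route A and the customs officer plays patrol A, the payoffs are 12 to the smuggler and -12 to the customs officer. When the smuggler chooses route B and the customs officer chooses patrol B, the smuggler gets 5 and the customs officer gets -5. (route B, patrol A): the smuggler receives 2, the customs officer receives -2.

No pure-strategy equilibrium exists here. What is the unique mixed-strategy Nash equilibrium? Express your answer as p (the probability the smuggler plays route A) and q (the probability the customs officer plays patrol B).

p = 3/13, q = 10/13

In a mixed equilibrium the customs officer is indifferent between patrol B and patrol A; this condition fixes p.
  the customs officer's payoff from patrol B: p·(-2) + (1−p)·(-5) = 3p - 5
  the customs officer's payoff from patrol A: p·(-12) + (1−p)·(-2) = -10p - 2
  3p - 5 = -10p - 2  ⇒  13p = 3  ⇒  p = 3/13.
In a mixed equilibrium the smuggler is indifferent between route A and route B; this condition fixes q.
  the smuggler's expected payoff from route A: q·2 + (1−q)·12 = -10q + 12
  the smuggler's expected payoff from route B: q·5 + (1−q)·2 = 3q + 2
  -10q + 12 = 3q + 2  ⇒  -13q = -10  ⇒  q = 10/13.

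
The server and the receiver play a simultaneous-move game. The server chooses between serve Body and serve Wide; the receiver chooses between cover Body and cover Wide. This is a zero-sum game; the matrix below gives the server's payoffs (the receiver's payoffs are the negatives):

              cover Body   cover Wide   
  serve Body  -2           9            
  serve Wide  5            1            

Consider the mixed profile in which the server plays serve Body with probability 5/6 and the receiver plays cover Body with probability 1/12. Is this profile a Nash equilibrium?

Given the server's mix p = 5/6, the receiver's payoff from cover Body is 5/6 but from cover Wide is -23/3. The receiver strictly prefers cover Body, so the receiver would not mix.
So the proposed profile is not a Nash equilibrium.

No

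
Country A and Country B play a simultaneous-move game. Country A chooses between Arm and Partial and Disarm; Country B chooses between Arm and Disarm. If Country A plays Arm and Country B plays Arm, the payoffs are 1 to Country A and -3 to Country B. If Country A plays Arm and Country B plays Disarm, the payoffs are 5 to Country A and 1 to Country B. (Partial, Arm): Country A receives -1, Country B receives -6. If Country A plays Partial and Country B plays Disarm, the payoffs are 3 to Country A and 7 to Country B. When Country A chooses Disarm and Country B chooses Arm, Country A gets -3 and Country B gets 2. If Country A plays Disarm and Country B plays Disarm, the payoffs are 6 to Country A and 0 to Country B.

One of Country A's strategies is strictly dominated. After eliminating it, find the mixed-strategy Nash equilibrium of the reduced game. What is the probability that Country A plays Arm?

p = 1/3

Country A's strategy Partial is strictly dominated by Arm: 1 > -1 and 5 > 3. Eliminate Partial.
For Country B to be willing to mix, Country B must be indifferent between Arm and Disarm, which pins down Country A's mix.
  Country B's payoff from Arm: p·(-3) + (1−p)·2 = -5p + 2
  Country B's payoff from Disarm: p·1 + (1−p)·0 = p
  -5p + 2 = p  ⇒  -6p = -2  ⇒  p = 1/3.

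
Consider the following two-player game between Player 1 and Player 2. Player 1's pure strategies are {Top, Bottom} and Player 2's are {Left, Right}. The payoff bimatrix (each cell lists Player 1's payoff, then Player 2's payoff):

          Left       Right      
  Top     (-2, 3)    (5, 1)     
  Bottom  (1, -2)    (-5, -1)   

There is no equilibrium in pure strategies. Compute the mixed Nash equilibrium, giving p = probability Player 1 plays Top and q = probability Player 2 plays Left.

p = 1/3, q = 10/13

Set Player 2's expected payoff from Left equal to that from Right:
  Player 2's expected payoff from Left: p·3 + (1−p)·(-2) = 5p - 2
  Player 2's expected payoff from Right: p·1 + (1−p)·(-1) = 2p - 1
  5p - 2 = 2p - 1  ⇒  3p = 1  ⇒  p = 1/3.
Player 1's indifference between Top and Bottom determines Player 2's mixing probability q:
  Player 1's expected payoff from Top: q·(-2) + (1−q)·5 = -7q + 5
  Player 1's expected payoff from Bottom: q·1 + (1−q)·(-5) = 6q - 5
  -7q + 5 = 6q - 5  ⇒  -13q = -10  ⇒  q = 10/13.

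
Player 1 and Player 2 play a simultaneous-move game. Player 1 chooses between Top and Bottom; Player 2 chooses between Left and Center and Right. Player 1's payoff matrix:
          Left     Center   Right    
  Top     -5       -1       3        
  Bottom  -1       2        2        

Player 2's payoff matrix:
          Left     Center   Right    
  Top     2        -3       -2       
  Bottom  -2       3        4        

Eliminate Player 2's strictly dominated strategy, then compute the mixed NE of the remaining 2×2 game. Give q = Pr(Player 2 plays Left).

q = 1/5

Player 2's strategy Center is strictly dominated by Right: -2 > -3 and 4 > 3. Eliminate Center.
Set Player 1's expected payoff from Top equal to that from Bottom:
  Player 1's payoff to Top: q·(-5) + (1−q)·3 = -8q + 3
  Player 1's payoff to Bottom: q·(-1) + (1−q)·2 = -3q + 2
  -8q + 3 = -3q + 2  ⇒  -5q = -1  ⇒  q = 1/5.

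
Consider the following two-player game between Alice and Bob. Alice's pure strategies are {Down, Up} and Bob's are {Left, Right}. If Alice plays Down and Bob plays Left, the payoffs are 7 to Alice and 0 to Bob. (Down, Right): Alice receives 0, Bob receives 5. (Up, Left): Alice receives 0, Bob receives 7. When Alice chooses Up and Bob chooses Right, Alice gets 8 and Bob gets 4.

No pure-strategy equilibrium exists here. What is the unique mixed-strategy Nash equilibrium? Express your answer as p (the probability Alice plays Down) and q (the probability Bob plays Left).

Alice's mix must leave Bob indifferent between Left and Right.
  Bob's payoff to Left: p·0 + (1−p)·7 = -7p + 7
  Bob's payoff to Right: p·5 + (1−p)·4 = p + 4
  -7p + 7 = p + 4  ⇒  -8p = -3  ⇒  p = 3/8.
In a mixed equilibrium Alice is indifferent between Down and Up; this condition fixes q.
  Alice's expected payoff from Down: q·7 + (1−q)·0 = 7q
  Alice's expected payoff from Up: q·0 + (1−q)·8 = -8q + 8
  7q = -8q + 8  ⇒  15q = 8  ⇒  q = 8/15.

p = 3/8, q = 8/15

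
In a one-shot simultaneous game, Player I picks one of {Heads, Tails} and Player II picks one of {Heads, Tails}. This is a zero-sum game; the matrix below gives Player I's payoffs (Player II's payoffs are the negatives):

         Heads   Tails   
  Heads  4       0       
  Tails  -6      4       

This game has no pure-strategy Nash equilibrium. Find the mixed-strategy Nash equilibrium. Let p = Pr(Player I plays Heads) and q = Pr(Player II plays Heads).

p = 5/7, q = 2/7

Player I's mix must leave Player II indifferent between Heads and Tails.
  Player II's payoff from Heads: p·(-4) + (1−p)·6 = -10p + 6
  Player II's payoff from Tails: p·0 + (1−p)·(-4) = 4p - 4
  -10p + 6 = 4p - 4  ⇒  -14p = -10  ⇒  p = 5/7.
Player I's indifference between Heads and Tails determines Player II's mixing probability q:
  Player I's payoff from Heads: q·4 + (1−q)·0 = 4q
  Player I's payoff from Tails: q·(-6) + (1−q)·4 = -10q + 4
  4q = -10q + 4  ⇒  14q = 4  ⇒  q = 2/7.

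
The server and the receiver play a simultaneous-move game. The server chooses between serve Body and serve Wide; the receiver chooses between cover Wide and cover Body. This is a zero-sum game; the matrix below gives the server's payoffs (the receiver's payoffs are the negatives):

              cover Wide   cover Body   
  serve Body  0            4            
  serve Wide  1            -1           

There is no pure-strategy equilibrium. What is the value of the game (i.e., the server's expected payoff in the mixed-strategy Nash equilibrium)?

For the server to be willing to mix, the server must be indifferent between serve Body and serve Wide, which pins down the receiver's mix.
  the server's expected payoff from serve Body: q·0 + (1−q)·4 = -4q + 4
  the server's expected payoff from serve Wide: q·1 + (1−q)·(-1) = 2q - 1
  -4q + 4 = 2q - 1  ⇒  -6q = -5  ⇒  q = 5/6.
The value is the server's expected payoff against this mix (using serve Body): (5/6)·0 + (1/6)·4 = 2/3.

v = 2/3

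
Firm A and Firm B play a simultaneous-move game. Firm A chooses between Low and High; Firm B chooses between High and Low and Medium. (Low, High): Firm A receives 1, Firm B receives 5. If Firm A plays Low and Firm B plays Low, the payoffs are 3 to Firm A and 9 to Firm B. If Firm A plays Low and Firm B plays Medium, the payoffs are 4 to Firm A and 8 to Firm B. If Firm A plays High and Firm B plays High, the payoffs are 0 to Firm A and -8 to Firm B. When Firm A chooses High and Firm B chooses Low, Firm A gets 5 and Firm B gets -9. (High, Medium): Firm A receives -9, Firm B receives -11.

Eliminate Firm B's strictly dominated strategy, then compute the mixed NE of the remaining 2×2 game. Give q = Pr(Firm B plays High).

q = 2/3

Firm B's strategy Medium is strictly dominated by Low: 9 > 8 and -9 > -11. Eliminate Medium.
Set Firm A's expected payoff from Low equal to that from High:
  Firm A's expected payoff from Low: q·1 + (1−q)·3 = -2q + 3
  Firm A's expected payoff from High: q·0 + (1−q)·5 = -5q + 5
  -2q + 3 = -5q + 5  ⇒  3q = 2  ⇒  q = 2/3.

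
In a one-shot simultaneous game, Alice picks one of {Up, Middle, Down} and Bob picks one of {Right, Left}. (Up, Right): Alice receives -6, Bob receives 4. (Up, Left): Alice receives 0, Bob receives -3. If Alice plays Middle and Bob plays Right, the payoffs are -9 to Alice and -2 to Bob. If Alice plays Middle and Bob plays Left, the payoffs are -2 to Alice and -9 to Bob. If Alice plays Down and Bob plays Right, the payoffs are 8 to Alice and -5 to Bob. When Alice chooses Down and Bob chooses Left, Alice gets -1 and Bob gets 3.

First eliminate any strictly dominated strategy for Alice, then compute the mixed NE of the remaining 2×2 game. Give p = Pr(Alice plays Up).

p = 8/15

Alice's strategy Middle is strictly dominated by Up: -6 > -9 and 0 > -2. Eliminate Middle.
For Bob to be willing to mix, Bob must be indifferent between Right and Left, which pins down Alice's mix.
  Bob's payoff to Right: p·4 + (1−p)·(-5) = 9p - 5
  Bob's payoff to Left: p·(-3) + (1−p)·3 = -6p + 3
  9p - 5 = -6p + 3  ⇒  15p = 8  ⇒  p = 8/15.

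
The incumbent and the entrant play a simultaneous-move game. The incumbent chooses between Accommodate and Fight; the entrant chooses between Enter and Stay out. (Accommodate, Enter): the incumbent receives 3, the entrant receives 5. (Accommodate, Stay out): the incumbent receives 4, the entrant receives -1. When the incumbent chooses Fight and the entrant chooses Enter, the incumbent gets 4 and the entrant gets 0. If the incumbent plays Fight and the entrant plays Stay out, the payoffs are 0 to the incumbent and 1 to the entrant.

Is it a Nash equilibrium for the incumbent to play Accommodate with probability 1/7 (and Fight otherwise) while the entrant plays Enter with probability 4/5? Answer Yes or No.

Yes

Check the entrant's indifference given the incumbent's mix p = 1/7:
  payoff from Enter = 5/7; payoff from Stay out = 5/7 — equal.
Check the incumbent's indifference given the entrant's mix q = 4/5:
  payoff from Accommodate = 16/5; payoff from Fight = 16/5 — equal.
Both players are indifferent, so neither can profitably deviate.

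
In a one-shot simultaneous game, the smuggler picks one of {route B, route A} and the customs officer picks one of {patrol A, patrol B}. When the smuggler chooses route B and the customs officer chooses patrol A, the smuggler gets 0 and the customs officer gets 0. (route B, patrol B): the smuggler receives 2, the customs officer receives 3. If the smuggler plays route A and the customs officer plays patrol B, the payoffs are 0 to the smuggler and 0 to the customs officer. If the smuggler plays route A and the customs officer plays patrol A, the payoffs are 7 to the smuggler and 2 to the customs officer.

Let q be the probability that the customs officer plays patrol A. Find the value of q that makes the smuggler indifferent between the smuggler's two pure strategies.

For the smuggler to be willing to mix, the smuggler must be indifferent between route B and route A, which pins down the customs officer's mix.
  the smuggler's payoff to route B: q·0 + (1−q)·2 = -2q + 2
  the smuggler's payoff to route A: q·7 + (1−q)·0 = 7q
  -2q + 2 = 7q  ⇒  -9q = -2  ⇒  q = 2/9.

q = 2/9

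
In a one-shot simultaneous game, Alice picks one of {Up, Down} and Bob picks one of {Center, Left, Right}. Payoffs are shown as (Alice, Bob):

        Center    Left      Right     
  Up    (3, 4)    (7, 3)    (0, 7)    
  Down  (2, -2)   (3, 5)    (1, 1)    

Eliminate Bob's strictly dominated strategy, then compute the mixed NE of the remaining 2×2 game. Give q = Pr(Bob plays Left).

q = 1/5

Bob's strategy Center is strictly dominated by Right: 7 > 4 and 1 > -2. Eliminate Center.
Alice's indifference between Up and Down determines Bob's mixing probability q:
  Alice's payoff from Up: q·7 + (1−q)·0 = 7q
  Alice's payoff from Down: q·3 + (1−q)·1 = 2q + 1
  7q = 2q + 1  ⇒  5q = 1  ⇒  q = 1/5.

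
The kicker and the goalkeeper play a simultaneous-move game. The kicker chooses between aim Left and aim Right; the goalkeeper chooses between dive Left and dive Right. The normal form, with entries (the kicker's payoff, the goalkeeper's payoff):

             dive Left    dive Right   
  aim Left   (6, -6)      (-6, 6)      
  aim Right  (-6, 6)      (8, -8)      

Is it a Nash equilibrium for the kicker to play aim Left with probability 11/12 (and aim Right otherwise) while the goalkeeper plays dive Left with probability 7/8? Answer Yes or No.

No

Given the kicker's mix p = 11/12, the goalkeeper's payoff from dive Left is -5 but from dive Right is 29/6. The goalkeeper strictly prefers dive Right, so the goalkeeper would not mix.
So the proposed profile is not a Nash equilibrium.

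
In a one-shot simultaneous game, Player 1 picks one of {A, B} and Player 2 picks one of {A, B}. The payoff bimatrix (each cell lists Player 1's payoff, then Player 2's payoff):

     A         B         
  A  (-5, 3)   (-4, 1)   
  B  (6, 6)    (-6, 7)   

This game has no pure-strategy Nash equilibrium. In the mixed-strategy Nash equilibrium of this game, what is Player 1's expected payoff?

-54/13

In a mixed equilibrium Player 1 is indifferent between A and B; this condition fixes q.
  Player 1's expected payoff from A: q·(-5) + (1−q)·(-4) = -q - 4
  Player 1's expected payoff from B: q·6 + (1−q)·(-6) = 12q - 6
  -q - 4 = 12q - 6  ⇒  -13q = -2  ⇒  q = 2/13.
At equilibrium Player 1 is indifferent across rows, so Player 1's payoff equals the payoff from A: (2/13)·(-5) + (11/13)·(-4) = -54/13.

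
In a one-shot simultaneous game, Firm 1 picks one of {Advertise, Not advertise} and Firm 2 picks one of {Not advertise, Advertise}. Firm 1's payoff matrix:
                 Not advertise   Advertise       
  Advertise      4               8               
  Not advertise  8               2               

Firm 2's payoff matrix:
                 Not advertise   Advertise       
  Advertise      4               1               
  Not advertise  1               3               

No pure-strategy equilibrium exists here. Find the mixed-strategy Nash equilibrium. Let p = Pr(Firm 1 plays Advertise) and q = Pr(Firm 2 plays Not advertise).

Firm 2's indifference between Not advertise and Advertise determines Firm 1's mixing probability p:
  Firm 2's payoff from Not advertise: p·4 + (1−p)·1 = 3p + 1
  Firm 2's payoff from Advertise: p·1 + (1−p)·3 = -2p + 3
  3p + 1 = -2p + 3  ⇒  5p = 2  ⇒  p = 2/5.
Set Firm 1's expected payoff from Advertise equal to that from Not advertise:
  Firm 1's payoff from Advertise: q·4 + (1−q)·8 = -4q + 8
  Firm 1's payoff from Not advertise: q·8 + (1−q)·2 = 6q + 2
  -4q + 8 = 6q + 2  ⇒  -10q = -6  ⇒  q = 3/5.

p = 2/5, q = 3/5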